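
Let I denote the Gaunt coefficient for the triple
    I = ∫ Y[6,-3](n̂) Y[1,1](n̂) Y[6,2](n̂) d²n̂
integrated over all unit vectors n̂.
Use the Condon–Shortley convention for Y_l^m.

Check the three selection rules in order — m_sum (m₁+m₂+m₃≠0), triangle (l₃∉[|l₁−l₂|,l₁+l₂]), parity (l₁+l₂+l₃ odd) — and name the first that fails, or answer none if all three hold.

parity

Σmᵢ = 0  ✓
l₃∈[|l₁−l₂|,l₁+l₂]=[5,7], have l₃=6  ✓
Σlᵢ = 13 ⇒ odd  ✗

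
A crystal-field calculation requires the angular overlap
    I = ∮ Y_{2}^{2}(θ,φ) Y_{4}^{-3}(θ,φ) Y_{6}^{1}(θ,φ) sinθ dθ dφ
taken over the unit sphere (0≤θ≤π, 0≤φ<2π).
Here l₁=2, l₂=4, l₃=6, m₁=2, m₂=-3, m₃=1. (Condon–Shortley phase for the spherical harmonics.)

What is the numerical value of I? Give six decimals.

-0.035563

Checks pass: Σm=0; 12 even; l₃=6∈[2,6].
(2·2+1)(2·4+1)(2·6+1) = 585
Δ: 0! 4! 8! / 13! → 1/6435
sum: t=0:+1/2304 = 1/2304
3j²(2 4 6; 0 0 0) = Δ·Π!·Σ² = 5/143  (sign +1)
sum: t=0:+1/120960 = 1/120960
3j²(2 4 6; 2 -3 1) = Δ·Π!·Σ² = 1/1287  (sign -1)
combine: 4πI² = 585·5/143·1/1287 = 25/1573
take √, sign -1: I = -0.03556319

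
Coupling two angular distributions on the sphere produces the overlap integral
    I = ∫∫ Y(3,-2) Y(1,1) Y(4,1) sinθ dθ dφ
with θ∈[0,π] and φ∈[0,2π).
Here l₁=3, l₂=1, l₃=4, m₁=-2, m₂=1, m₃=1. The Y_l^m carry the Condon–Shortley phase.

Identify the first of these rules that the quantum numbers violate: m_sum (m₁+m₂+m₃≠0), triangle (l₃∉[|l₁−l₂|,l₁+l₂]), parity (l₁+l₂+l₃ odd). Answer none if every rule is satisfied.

none

Σmᵢ = 0  ✓
l₃∈[|l₁−l₂|,l₁+l₂]=[2,4], have l₃=4  ✓
Σlᵢ = 8 ⇒ even  ✓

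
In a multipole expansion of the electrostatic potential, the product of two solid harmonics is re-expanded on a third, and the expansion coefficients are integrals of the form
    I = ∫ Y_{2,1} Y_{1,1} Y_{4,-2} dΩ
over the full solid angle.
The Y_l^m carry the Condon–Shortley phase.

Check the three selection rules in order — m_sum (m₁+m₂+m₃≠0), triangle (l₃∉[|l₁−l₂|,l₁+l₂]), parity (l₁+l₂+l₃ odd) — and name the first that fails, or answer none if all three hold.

m₁+m₂+m₃ = 1 + 1 − 2 = 0  ✓
triangle: |2−1|=1 ≤ l₃=4 ≤ 2+1=3  ✗
parity: l₁+l₂+l₃ = 7 is odd

triangle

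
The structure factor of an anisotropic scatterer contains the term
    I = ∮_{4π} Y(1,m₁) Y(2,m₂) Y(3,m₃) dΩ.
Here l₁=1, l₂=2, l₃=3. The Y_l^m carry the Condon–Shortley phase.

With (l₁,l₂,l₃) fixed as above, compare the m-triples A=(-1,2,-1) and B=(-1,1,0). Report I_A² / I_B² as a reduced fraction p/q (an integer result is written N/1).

l's match ⇒ only the (l;m) 3-j factors differ between A and B.
A: triangle coeff Δ(1,2,3) = 1/105; Σ_t [0,0]: t=0:+1/48 = 1/48; (3j)²=1/105 [(1 2 3; -1 2 -1)], sign=+1
B: triangle coeff Δ(1,2,3) = 1/105; Σ_t [0,0]: t=0:+1/12 = 1/12; (3j)²=1/35 [(1 2 3; -1 1 0)], sign=-1
I_A²/I_B² = (1/105)/(1/35) = 1/3

1/3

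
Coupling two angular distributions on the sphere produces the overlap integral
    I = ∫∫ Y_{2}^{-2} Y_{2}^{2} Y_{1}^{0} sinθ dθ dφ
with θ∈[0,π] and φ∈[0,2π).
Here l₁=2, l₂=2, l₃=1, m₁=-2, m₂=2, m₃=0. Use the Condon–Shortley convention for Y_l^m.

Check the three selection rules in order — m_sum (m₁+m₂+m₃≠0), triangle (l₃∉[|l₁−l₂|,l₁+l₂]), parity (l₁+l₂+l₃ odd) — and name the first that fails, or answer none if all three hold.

azimuthal sum: -2 + 2 + 0 = 0  ✓
0 ≤ 1 ≤ 4 (triangle on l)  ✓
L = 2 + 2 + 1 = 5 (odd)  ✗

parity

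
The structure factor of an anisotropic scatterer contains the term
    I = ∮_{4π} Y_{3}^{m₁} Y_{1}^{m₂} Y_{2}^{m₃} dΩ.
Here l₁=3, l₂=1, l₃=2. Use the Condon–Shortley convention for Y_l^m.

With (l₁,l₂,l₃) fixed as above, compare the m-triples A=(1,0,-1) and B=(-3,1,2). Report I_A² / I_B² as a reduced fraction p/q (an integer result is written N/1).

8/15

Same 3,1,2: normalisation and zero-m 3j drop out of the ratio.
A: Δ: 2! 4! 0! / 7! → 1/105; sum: t=1:−1/6 = -1/6; 3j²(3 1 2; 1 0 -1) = Δ·Π!·Σ² = 8/105  (sign +1)
B: Δ: 2! 4! 0! / 7! → 1/105; sum: t=2:+1/48 = 1/48; 3j²(3 1 2; -3 1 2) = Δ·Π!·Σ² = 1/7  (sign +1)
I_A²/I_B² = (8/105)/(1/7) = 8/15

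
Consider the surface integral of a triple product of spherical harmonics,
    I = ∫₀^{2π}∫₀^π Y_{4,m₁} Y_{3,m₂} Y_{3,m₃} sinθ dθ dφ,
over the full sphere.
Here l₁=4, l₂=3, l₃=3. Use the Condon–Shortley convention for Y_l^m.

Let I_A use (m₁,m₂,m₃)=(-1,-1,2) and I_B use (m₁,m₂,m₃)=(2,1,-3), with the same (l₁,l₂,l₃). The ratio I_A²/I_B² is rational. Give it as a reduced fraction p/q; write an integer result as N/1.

16/27

l's match ⇒ only the (l;m) 3-j factors differ between A and B.
A: triangle coeff Δ(4,3,3) = 1/34650; Σ_t [1,2]: t=1:−1/144 t=2:+1/48 = 1/72; (3j)²=16/693 [(4 3 3; -1 -1 2)], sign=-1
B: triangle coeff Δ(4,3,3) = 1/34650; Σ_t [2,2]: t=2:+1/192 = 1/192; (3j)²=3/77 [(4 3 3; 2 1 -3)], sign=+1
I_A²/I_B² = (16/693)/(3/77) = 16/27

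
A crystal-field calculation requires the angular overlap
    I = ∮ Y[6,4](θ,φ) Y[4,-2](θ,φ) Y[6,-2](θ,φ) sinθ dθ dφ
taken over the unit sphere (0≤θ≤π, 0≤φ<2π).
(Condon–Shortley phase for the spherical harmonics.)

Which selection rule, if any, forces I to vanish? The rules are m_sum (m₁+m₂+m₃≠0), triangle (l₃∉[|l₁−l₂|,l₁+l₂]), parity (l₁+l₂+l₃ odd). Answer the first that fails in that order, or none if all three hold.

none

Σmᵢ = 0  ✓
l₃∈[|l₁−l₂|,l₁+l₂]=[2,10], have l₃=6  ✓
Σlᵢ = 16 ⇒ even  ✓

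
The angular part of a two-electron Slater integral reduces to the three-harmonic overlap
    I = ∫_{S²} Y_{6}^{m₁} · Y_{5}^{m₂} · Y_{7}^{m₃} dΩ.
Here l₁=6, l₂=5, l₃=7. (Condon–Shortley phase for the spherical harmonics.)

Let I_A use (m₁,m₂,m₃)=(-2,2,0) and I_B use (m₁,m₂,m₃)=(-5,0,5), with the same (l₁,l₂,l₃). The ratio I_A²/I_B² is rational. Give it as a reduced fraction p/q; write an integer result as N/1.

82369/9075

l's match ⇒ only the (l;m) 3-j factors differ between A and B.
A: triangle coeff Δ(6,5,7) = 1/174594420; Σ_t [1,4]: t=1:−1/21772800 t=2:+1/691200 t=3:−1/207360 t=4:+1/497664 = -41/29030400; (3j)²=11767/1385670 [(6 5 7; -2 2 0)], sign=+1
B: triangle coeff Δ(6,5,7) = 1/174594420; Σ_t [3,4]: t=3:−1/11612160 t=4:+1/14515200 = -1/58060800; (3j)²=55/58786 [(6 5 7; -5 0 5)], sign=-1
I_A²/I_B² = (11767/1385670)/(55/58786) = 82369/9075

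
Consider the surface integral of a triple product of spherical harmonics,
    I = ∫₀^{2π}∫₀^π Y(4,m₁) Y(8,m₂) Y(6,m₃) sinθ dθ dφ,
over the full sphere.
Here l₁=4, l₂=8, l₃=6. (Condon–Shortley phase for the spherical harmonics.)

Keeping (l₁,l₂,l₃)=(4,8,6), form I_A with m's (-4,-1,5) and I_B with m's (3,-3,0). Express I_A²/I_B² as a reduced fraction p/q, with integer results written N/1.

10/243

l's match ⇒ only the (l;m) 3-j factors differ between A and B.
A: triangle coeff Δ(4,8,6) = 1/23279256; Σ_t [6,6]: t=6:+1/522547200 = 1/522547200; (3j)²=35/75582 [(4 8 6; -4 -1 5)], sign=-1
B: triangle coeff Δ(4,8,6) = 1/23279256; Σ_t [0,1]: t=0:+1/10368000 t=1:−1/4147200 = -1/6912000; (3j)²=189/16796 [(4 8 6; 3 -3 0)], sign=-1
I_A²/I_B² = (35/75582)/(189/16796) = 10/243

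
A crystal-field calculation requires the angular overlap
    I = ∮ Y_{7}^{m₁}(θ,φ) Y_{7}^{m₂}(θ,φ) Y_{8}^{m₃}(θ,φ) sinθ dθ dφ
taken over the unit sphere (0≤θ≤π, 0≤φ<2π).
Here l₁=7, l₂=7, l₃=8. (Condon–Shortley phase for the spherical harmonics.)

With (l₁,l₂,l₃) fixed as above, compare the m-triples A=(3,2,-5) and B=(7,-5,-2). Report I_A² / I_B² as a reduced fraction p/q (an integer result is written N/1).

Same 7,7,8: normalisation and zero-m 3j drop out of the ratio.
A: Δ: 6! 8! 8! / 23! → 1/22086194130; sum: t=1:−1/3483648000 t=2:+1/348364800 t=3:−1/261273600 t=4:+1/1393459200 = -11/20901888000; 3j²(7 7 8; 3 2 -5) = Δ·Π!·Σ² = 66/37145  (sign +1)
B: Δ: 6! 8! 8! / 23! → 1/22086194130; sum: t=0:+1/41803776000 = 1/41803776000; 3j²(7 7 8; 7 -5 -2) = Δ·Π!·Σ² = 42/7429  (sign +1)
I_A²/I_B² = (66/37145)/(42/7429) = 11/35

11/35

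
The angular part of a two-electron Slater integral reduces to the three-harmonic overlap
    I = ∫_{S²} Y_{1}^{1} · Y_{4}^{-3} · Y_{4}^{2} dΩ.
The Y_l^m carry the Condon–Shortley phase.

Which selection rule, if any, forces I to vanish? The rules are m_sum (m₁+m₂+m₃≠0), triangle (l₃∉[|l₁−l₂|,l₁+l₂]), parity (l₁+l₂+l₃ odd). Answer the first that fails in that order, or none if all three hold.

parity

azimuthal sum: 1 − 3 + 2 = 0  ✓
3 ≤ 4 ≤ 5 (triangle on l)  ✓
L = 1 + 4 + 4 = 9 (odd)  ✗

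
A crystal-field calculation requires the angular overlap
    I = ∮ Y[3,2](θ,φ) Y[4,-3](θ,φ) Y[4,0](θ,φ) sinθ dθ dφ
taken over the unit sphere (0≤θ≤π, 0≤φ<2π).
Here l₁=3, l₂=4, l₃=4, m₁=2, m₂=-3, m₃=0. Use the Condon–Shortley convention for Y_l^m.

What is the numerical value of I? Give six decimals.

Σmᵢ = -1 ≠ 0, so the φ-integral vanishes; I = 0

0.000000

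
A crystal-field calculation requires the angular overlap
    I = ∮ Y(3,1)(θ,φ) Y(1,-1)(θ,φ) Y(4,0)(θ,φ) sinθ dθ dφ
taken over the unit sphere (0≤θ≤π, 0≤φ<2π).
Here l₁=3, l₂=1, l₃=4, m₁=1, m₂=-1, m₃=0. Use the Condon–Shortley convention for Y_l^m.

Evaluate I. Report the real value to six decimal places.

0.150786

Rules hold: Σm=0, L=8 even, 2≤4≤4.
N = 7·3·9 = 189
Δ = 0!·6!·2!/9! = 1/252
Racah Σ t=0..0: t=0:+1/36 = 1/36
⇒ 3j(3 1 4; 0 0 0)² = 4/63, sgn +1
Racah Σ t=0..0: t=0:+1/96 = 1/96
⇒ 3j(3 1 4; 1 -1 0)² = 1/42, sgn +1
4πI² = N·(3j₀)²·(3jₘ)² = 2/7
I = +1·√(0.285714/4π) = 0.15078601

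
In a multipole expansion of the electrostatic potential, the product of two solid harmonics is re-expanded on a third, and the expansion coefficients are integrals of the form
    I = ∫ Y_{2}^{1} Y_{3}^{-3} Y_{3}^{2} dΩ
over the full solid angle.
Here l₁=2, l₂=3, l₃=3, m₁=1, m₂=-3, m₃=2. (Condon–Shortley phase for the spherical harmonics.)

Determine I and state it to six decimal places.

-0.210261

Checks pass: Σm=0; 8 even; l₃=3∈[1,5].
(2·2+1)(2·3+1)(2·3+1) = 245
Δ: 2! 2! 4! / 9! → 1/3780
sum: t=0:+1/24 t=1:−1/4 t=2:+1/24 = -1/6
3j²(2 3 3; 0 0 0) = Δ·Π!·Σ² = 4/105  (sign +1)
sum: t=0:+1/48 = 1/48
3j²(2 3 3; 1 -3 2) = Δ·Π!·Σ² = 5/84  (sign -1)
combine: 4πI² = 245·4/105·5/84 = 5/9
take √, sign -1: I = -0.21026104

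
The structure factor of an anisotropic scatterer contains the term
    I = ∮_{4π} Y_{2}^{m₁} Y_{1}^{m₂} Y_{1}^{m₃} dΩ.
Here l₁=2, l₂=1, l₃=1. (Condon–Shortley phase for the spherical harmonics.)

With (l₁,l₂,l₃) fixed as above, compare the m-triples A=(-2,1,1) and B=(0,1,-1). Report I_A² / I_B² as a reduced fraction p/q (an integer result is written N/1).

Same 2,1,1: normalisation and zero-m 3j drop out of the ratio.
A: Δ: 2! 2! 0! / 5! → 1/30; sum: t=2:+1/4 = 1/4; 3j²(2 1 1; -2 1 1) = Δ·Π!·Σ² = 1/5  (sign +1)
B: Δ: 2! 2! 0! / 5! → 1/30; sum: t=2:+1/4 = 1/4; 3j²(2 1 1; 0 1 -1) = Δ·Π!·Σ² = 1/30  (sign +1)
I_A²/I_B² = (1/5)/(1/30) = 6/1

6/1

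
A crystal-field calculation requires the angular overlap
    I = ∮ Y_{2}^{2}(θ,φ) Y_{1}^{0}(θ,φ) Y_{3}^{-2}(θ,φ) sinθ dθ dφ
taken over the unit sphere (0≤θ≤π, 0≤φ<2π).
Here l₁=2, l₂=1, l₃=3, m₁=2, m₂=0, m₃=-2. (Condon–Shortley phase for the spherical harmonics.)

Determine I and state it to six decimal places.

m-sum 0 ✓  L=6 even ✓  1≤3≤3 ✓
Π(2lᵢ+1) = 5×3×7 = 105
triangle coeff Δ(2,1,3) = 1/105
Σ_t [0,0]: t=0:+1/4 = 1/4
(3j)²=3/35 [(2 1 3; 0 0 0)], sign=-1
Σ_t [0,0]: t=0:+1/24 = 1/24
(3j)²=1/21 [(2 1 3; 2 0 -2)], sign=-1
⇒ 4πI² = 3/7
I = (+1)√(3/7/(4π)) = 0.18467439

0.184674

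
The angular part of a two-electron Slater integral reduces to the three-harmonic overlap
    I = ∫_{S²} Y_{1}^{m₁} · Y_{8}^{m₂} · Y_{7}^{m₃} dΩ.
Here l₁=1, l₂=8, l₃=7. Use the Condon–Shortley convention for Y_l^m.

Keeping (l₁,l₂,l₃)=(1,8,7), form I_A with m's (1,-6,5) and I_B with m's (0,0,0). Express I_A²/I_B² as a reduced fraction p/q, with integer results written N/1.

91/64

Shared (l₁,l₂,l₃)=(1,8,7): N and (l;000)² cancel in I_A²/I_B².
A: Δ = 2!·0!·14!/17! = 1/2040; Racah Σ t=0..0: t=0:+1/1916006400 = 1/1916006400; ⇒ 3j(1 8 7; 1 -6 5)² = 91/2040, sgn +1
B: Δ = 2!·0!·14!/17! = 1/2040; Racah Σ t=1..1: t=1:−1/25401600 = -1/25401600; ⇒ 3j(1 8 7; 0 0 0)² = 8/255, sgn +1
I_A²/I_B² = (91/2040)/(8/255) = 91/64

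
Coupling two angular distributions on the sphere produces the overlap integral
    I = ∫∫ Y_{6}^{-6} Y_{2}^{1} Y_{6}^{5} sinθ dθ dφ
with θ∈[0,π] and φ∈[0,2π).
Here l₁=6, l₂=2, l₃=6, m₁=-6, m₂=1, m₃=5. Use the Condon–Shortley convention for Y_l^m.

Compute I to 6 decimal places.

Checks pass: Σm=0; 14 even; l₃=6∈[4,8].
(2·6+1)(2·2+1)(2·6+1) = 845
Δ: 2! 10! 2! / 15! → 1/90090
sum: t=0:+1/69120 t=1:−1/14400 t=2:+1/69120 = -7/172800
3j²(6 2 6; 0 0 0) = Δ·Π!·Σ² = 14/715  (sign -1)
sum: t=2:+1/7257600 = 1/7257600
3j²(6 2 6; -6 1 5) = Δ·Π!·Σ² = 11/455  (sign -1)
combine: 4πI² = 845·14/715·11/455 = 2/5
take √, sign +1: I = 0.17841241

0.178412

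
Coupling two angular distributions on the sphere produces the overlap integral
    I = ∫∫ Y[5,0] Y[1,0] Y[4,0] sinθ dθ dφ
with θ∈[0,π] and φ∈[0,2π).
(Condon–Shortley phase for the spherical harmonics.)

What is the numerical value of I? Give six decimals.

0.245532

m-sum 0 ✓  L=10 even ✓  4≤4≤6 ✓
Π(2lᵢ+1) = 11×3×9 = 297
triangle coeff Δ(5,1,4) = 1/495
Σ_t [1,1]: t=1:−1/576 = -1/576
(3j)²=5/99 [(5 1 4; 0 0 0)], sign=-1
(m-triple is (0,0,0) — same symbol as above.)
⇒ 4πI² = 25/33
I = (+1)√(25/33/(4π)) = 0.24553200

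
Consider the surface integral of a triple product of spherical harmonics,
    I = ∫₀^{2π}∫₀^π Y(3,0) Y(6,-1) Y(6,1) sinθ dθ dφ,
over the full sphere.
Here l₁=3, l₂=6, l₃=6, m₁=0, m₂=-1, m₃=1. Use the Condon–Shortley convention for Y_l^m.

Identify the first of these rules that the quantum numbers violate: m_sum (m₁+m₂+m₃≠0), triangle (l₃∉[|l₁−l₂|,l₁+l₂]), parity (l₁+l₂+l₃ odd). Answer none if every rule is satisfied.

m₁+m₂+m₃ = 0 − 1 + 1 = 0  ✓
triangle: |3−6|=3 ≤ l₃=6 ≤ 3+6=9  ✓
parity: l₁+l₂+l₃ = 15 is odd  ✗

parity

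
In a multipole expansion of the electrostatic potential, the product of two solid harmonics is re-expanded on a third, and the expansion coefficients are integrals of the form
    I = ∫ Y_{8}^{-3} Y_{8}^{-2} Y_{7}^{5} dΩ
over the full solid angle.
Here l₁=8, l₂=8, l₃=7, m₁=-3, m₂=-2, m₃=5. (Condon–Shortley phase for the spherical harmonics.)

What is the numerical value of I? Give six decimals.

0.000000

L=23 odd ⇒ parity kills the (l;000) factor ⇒ I = 0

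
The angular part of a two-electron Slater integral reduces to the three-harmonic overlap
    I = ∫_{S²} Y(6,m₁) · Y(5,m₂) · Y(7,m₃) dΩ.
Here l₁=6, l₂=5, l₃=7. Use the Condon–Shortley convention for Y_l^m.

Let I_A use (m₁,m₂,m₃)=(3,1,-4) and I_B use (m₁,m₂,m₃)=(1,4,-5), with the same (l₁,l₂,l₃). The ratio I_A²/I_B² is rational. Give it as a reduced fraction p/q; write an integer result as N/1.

Same 6,5,7: normalisation and zero-m 3j drop out of the ratio.
A: Δ: 4! 8! 6! / 19! → 1/174594420; sum: t=0:+1/12441600 t=1:−1/1036800 t=2:+1/967680 t=3:−1/8709120 = 1/29030400; 3j²(6 5 7; 3 1 -4) = Δ·Π!·Σ² = 9/146965  (sign -1)
B: Δ: 4! 8! 6! / 19! → 1/174594420; sum: t=3:−1/6220800 t=4:+1/14515200 = -1/10886400; 3j²(6 5 7; 1 4 -5) = Δ·Π!·Σ² = 128/12597  (sign -1)
I_A²/I_B² = (9/146965)/(128/12597) = 27/4480

27/4480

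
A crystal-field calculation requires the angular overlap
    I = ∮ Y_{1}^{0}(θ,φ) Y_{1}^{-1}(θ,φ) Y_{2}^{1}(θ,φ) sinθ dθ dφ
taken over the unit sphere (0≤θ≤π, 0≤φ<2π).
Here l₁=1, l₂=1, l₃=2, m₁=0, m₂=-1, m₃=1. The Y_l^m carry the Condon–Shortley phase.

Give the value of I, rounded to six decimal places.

-0.218510

Checks pass: Σm=0; 4 even; l₃=2∈[0,2].
(2·1+1)(2·1+1)(2·2+1) = 45
Δ: 0! 2! 2! / 5! → 1/30
sum: t=0:+1/1 = 1/1
3j²(1 1 2; 0 0 0) = Δ·Π!·Σ² = 2/15  (sign +1)
sum: t=0:+1/2 = 1/2
3j²(1 1 2; 0 -1 1) = Δ·Π!·Σ² = 1/10  (sign -1)
combine: 4πI² = 45·2/15·1/10 = 3/5
take √, sign -1: I = -0.21850969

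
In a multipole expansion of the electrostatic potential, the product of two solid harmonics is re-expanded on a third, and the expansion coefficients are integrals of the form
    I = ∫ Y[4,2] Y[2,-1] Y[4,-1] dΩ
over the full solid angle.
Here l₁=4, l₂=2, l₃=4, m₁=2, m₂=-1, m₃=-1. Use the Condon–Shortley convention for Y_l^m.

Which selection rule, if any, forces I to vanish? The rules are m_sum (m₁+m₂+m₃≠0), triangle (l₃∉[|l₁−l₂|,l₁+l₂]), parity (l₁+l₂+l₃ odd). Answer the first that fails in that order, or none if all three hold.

none

m₁+m₂+m₃ = 2 − 1 − 1 = 0  ✓
triangle: |4−2|=2 ≤ l₃=4 ≤ 4+2=6  ✓
parity: l₁+l₂+l₃ = 10 is even  ✓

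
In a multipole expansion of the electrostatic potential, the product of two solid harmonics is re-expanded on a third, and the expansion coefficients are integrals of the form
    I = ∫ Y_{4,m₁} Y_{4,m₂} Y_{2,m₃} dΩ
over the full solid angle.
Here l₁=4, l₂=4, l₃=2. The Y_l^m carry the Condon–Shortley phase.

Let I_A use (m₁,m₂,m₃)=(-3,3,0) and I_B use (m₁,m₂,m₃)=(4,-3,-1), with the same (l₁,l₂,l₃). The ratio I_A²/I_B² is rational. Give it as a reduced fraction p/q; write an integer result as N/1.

Shared (l₁,l₂,l₃)=(4,4,2): N and (l;000)² cancel in I_A²/I_B².
A: Δ = 6!·2!·2!/11! = 1/13860; Racah Σ t=5..6: t=5:−1/480 t=6:+1/720 = -1/1440; ⇒ 3j(4 4 2; -3 3 0)² = 7/1980, sgn -1
B: Δ = 6!·2!·2!/11! = 1/13860; Racah Σ t=0..0: t=0:+1/1440 = 1/1440; ⇒ 3j(4 4 2; 4 -3 -1)² = 7/165, sgn -1
I_A²/I_B² = (7/1980)/(7/165) = 1/12

1/12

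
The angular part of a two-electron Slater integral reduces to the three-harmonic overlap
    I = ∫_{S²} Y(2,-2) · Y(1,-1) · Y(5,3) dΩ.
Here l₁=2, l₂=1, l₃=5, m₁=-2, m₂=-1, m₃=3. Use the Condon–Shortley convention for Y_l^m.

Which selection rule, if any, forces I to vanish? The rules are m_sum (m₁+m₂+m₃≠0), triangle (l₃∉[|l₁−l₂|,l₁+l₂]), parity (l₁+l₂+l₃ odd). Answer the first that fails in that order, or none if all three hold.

triangle

azimuthal sum: -2 − 1 + 3 = 0  ✓
1 ≤ 5 ≤ 3 (triangle on l)  ✗
L = 2 + 1 + 5 = 8 (even)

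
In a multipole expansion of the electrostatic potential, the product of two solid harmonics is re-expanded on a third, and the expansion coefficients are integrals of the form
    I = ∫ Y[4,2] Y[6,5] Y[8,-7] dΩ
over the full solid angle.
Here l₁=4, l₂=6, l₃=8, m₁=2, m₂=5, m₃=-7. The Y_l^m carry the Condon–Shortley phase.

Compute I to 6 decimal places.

-0.028582

Rules hold: Σm=0, L=18 even, 2≤8≤10.
N = 9·13·17 = 1989
Δ = 2!·6!·10!/19! = 1/23279256
Racah Σ t=0..2: t=0:+1/1658880 t=1:−1/518400 t=2:+1/1658880 = -1/1382400
⇒ 3j(4 6 8; 0 0 0)² = 504/46189, sgn -1
Racah Σ t=1..2: t=1:−1/435456000 t=2:+1/522547200 = -1/2612736000
⇒ 3j(4 6 8; 2 5 -7)² = 11/23256, sgn +1
4πI² = N·(3j₀)²·(3jₘ)² = 63/6137
I = -1·√(0.0102656/4π) = -0.02858165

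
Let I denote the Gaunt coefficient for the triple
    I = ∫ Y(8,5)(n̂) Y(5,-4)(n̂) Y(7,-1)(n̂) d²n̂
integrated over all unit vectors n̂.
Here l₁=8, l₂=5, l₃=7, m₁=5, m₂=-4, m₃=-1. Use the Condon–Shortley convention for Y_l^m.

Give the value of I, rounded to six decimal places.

Rules hold: Σm=0, L=20 even, 3≤7≤13.
N = 17·11·15 = 2805
Δ = 6!·10!·4!/21! = 1/814773960
Racah Σ t=1..5: t=1:−1/87091200 t=2:+1/4976640 t=3:−1/2073600 t=4:+1/4976640 t=5:−1/87091200 = -1/9676800
⇒ 3j(8 5 7; 0 0 0)² = 360/46189, sgn +1
Racah Σ t=0..1: t=0:+1/130636800 t=1:−1/232243200 = 1/298598400
⇒ 3j(8 5 7; 5 -4 -1)² = 7/1292, sgn +1
4πI² = N·(3j₀)²·(3jₘ)² = 9450/79781
I = +1·√(0.118449/4π) = 0.09708703

0.097087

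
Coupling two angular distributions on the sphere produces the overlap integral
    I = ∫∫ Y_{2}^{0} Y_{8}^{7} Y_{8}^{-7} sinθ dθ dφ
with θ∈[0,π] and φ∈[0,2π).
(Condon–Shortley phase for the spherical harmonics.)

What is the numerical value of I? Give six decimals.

Rules hold: Σm=0, L=18 even, 6≤8≤10.
N = 5·17·17 = 1445
Δ = 2!·2!·14!/19! = 1/348840
Racah Σ t=0..2: t=0:+1/116121600 t=1:−1/25401600 t=2:+1/116121600 = -1/45158400
⇒ 3j(2 8 8; 0 0 0)² = 24/1615, sgn -1
Racah Σ t=1..2: t=1:−1/87178291200 t=2:+1/24908083200 = 1/34871316480
⇒ 3j(2 8 8; 0 7 -7)² = 125/7752, sgn -1
4πI² = N·(3j₀)²·(3jₘ)² = 125/361
I = +1·√(0.34626/4π) = 0.16599556

0.165996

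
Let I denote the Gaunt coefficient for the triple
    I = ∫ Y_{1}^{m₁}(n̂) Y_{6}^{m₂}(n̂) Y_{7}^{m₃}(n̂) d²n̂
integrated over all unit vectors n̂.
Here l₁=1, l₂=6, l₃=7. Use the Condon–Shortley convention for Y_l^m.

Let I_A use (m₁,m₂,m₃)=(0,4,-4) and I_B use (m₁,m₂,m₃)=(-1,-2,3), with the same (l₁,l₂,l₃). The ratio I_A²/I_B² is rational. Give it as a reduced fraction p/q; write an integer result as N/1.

Same 1,6,7: normalisation and zero-m 3j drop out of the ratio.
A: Δ: 0! 2! 12! / 15! → 1/1365; sum: t=0:+1/7257600 = 1/7257600; 3j²(1 6 7; 0 4 -4) = Δ·Π!·Σ² = 11/455  (sign -1)
B: Δ: 0! 2! 12! / 15! → 1/1365; sum: t=0:+1/1935360 = 1/1935360; 3j²(1 6 7; -1 -2 3) = Δ·Π!·Σ² = 3/91  (sign +1)
I_A²/I_B² = (11/455)/(3/91) = 11/15

11/15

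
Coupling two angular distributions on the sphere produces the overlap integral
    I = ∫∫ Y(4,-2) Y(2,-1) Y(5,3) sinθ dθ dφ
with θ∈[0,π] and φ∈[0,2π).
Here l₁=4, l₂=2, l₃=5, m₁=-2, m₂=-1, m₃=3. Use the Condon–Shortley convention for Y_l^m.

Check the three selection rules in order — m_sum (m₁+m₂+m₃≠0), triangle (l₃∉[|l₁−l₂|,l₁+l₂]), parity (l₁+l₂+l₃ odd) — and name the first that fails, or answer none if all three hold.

parity

m₁+m₂+m₃ = -2 − 1 + 3 = 0  ✓
triangle: |4−2|=2 ≤ l₃=5 ≤ 4+2=6  ✓
parity: l₁+l₂+l₃ = 11 is odd  ✗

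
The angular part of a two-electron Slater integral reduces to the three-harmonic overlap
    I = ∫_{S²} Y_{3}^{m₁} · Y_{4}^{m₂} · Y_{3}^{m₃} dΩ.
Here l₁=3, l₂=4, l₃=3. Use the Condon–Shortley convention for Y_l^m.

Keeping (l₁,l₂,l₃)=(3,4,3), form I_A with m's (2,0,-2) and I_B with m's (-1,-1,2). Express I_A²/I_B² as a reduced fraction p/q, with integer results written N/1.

49/32

Same 3,4,3: normalisation and zero-m 3j drop out of the ratio.
A: Δ: 4! 2! 4! / 11! → 1/34650; sum: t=0:+1/576 t=1:−1/72 = -7/576; 3j²(3 4 3; 2 0 -2) = Δ·Π!·Σ² = 7/198  (sign +1)
B: Δ: 4! 2! 4! / 11! → 1/34650; sum: t=2:+1/48 t=3:−1/144 = 1/72; 3j²(3 4 3; -1 -1 2) = Δ·Π!·Σ² = 16/693  (sign -1)
I_A²/I_B² = (7/198)/(16/693) = 49/32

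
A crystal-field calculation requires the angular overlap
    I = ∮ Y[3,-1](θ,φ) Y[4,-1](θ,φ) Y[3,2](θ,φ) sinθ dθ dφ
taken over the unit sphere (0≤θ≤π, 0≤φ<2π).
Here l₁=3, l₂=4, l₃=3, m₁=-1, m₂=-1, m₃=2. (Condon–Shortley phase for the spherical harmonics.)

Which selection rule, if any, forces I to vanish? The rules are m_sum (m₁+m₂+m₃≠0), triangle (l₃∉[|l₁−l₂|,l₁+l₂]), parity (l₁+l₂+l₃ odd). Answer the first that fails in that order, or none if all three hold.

none

Σmᵢ = 0  ✓
l₃∈[|l₁−l₂|,l₁+l₂]=[1,7], have l₃=3  ✓
Σlᵢ = 10 ⇒ even  ✓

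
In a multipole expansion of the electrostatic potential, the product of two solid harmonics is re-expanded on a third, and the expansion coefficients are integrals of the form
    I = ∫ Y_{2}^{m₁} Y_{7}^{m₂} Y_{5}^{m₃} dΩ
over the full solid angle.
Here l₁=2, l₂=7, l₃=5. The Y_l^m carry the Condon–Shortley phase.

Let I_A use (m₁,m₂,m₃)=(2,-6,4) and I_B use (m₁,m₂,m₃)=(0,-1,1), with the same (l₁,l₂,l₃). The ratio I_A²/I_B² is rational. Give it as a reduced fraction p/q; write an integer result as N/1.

l's match ⇒ only the (l;m) 3-j factors differ between A and B.
A: triangle coeff Δ(2,7,5) = 1/15015; Σ_t [0,0]: t=0:+1/8709120 = 1/8709120; (3j)²=1/21 [(2 7 5; 2 -6 4)], sign=-1
B: triangle coeff Δ(2,7,5) = 1/15015; Σ_t [2,2]: t=2:+1/69120 = 1/69120; (3j)²=4/143 [(2 7 5; 0 -1 1)], sign=+1
I_A²/I_B² = (1/21)/(4/143) = 143/84

143/84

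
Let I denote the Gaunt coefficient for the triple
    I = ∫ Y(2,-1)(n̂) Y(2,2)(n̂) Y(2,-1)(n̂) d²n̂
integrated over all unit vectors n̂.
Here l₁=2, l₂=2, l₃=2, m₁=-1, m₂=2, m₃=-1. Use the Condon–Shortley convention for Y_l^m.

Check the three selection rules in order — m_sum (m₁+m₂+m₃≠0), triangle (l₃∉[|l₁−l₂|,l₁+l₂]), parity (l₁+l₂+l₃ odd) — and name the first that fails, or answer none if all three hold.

azimuthal sum: -1 + 2 − 1 = 0  ✓
0 ≤ 2 ≤ 4 (triangle on l)  ✓
L = 2 + 2 + 2 = 6 (even)  ✓

none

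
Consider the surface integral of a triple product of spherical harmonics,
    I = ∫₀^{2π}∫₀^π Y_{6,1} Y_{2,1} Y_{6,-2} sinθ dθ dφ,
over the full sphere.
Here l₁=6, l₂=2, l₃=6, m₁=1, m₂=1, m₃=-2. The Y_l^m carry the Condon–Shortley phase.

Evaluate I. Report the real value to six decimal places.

0.088837

Checks pass: Σm=0; 14 even; l₃=6∈[4,8].
(2·6+1)(2·2+1)(2·6+1) = 845
Δ: 2! 10! 2! / 15! → 1/90090
sum: t=0:+1/69120 t=1:−1/14400 t=2:+1/69120 = -7/172800
3j²(6 2 6; 0 0 0) = Δ·Π!·Σ² = 14/715  (sign -1)
sum: t=1:−1/34560 t=2:+1/60480 = -1/80640
3j²(6 2 6; 1 1 -2) = Δ·Π!·Σ² = 6/1001  (sign -1)
combine: 4πI² = 845·14/715·6/1001 = 12/121
take √, sign +1: I = 0.08883682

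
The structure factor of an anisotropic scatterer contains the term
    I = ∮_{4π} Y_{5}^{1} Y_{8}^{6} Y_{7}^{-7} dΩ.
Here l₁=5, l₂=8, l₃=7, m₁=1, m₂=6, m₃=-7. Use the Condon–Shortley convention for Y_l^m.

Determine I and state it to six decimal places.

0.179145

Rules hold: Σm=0, L=20 even, 3≤7≤13.
N = 11·17·15 = 2805
Δ = 6!·4!·10!/21! = 1/814773960
Racah Σ t=1..5: t=1:−1/87091200 t=2:+1/4976640 t=3:−1/2073600 t=4:+1/4976640 t=5:−1/87091200 = -1/9676800
⇒ 3j(5 8 7; 0 0 0)² = 360/46189, sgn +1
Racah Σ t=4..4: t=4:+1/4180377600 = 1/4180377600
⇒ 3j(5 8 7; 1 6 -7)² = 143/7752, sgn +1
4πI² = N·(3j₀)²·(3jₘ)² = 2475/6137
I = +1·√(0.403292/4π) = 0.17914497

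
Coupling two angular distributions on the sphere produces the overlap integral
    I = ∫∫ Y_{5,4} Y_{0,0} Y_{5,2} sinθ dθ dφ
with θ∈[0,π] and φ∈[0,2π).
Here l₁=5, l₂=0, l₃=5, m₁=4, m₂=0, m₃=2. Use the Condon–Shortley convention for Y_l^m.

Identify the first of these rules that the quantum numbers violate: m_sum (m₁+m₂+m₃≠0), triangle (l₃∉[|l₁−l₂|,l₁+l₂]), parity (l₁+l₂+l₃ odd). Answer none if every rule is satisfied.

m_sum

Σmᵢ = 6  ✗
l₃∈[|l₁−l₂|,l₁+l₂]=[5,5], have l₃=5
Σlᵢ = 10 ⇒ even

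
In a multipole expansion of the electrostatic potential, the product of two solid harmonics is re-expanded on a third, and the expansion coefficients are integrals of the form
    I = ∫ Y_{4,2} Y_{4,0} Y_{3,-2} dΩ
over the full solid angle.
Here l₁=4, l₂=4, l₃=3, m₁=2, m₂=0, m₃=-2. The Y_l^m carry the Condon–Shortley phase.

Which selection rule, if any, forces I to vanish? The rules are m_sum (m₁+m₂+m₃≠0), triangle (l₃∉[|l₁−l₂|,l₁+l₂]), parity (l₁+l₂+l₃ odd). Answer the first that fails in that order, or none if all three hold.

parity

azimuthal sum: 2 + 0 − 2 = 0  ✓
0 ≤ 3 ≤ 8 (triangle on l)  ✓
L = 4 + 4 + 3 = 11 (odd)  ✗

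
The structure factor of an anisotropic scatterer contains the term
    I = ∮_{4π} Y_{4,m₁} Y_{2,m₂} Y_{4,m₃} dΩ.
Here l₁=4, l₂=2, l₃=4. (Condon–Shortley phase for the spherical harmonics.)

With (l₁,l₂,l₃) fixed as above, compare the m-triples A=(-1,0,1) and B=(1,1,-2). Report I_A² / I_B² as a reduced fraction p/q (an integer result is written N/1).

Shared (l₁,l₂,l₃)=(4,2,4): N and (l;000)² cancel in I_A²/I_B².
A: Δ = 2!·6!·2!/11! = 1/13860; Racah Σ t=0..2: t=0:+1/480 t=1:−1/48 t=2:+1/144 = -17/1440; ⇒ 3j(4 2 4; -1 0 1)² = 289/13860, sgn +1
B: Δ = 2!·6!·2!/11! = 1/13860; Racah Σ t=1..2: t=1:−1/96 t=2:+1/240 = -1/160; ⇒ 3j(4 2 4; 1 1 -2)² = 27/1540, sgn -1
I_A²/I_B² = (289/13860)/(27/1540) = 289/243

289/243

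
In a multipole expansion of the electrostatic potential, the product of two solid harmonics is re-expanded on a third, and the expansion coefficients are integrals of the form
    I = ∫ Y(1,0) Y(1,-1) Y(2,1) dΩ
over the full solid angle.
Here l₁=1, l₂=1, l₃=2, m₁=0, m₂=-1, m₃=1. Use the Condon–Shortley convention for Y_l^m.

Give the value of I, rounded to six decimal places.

-0.218510

m-sum 0 ✓  L=4 even ✓  0≤2≤2 ✓
Π(2lᵢ+1) = 3×3×5 = 45
triangle coeff Δ(1,1,2) = 1/30
Σ_t [0,0]: t=0:+1/1 = 1/1
(3j)²=2/15 [(1 1 2; 0 0 0)], sign=+1
Σ_t [0,0]: t=0:+1/2 = 1/2
(3j)²=1/10 [(1 1 2; 0 -1 1)], sign=-1
⇒ 4πI² = 3/5
I = (-1)√(3/5/(4π)) = -0.21850969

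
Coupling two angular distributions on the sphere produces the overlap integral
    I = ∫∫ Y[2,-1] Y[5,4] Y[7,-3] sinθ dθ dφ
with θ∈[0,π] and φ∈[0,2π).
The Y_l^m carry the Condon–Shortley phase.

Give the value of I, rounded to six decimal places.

m-sum 0 ✓  L=14 even ✓  3≤7≤7 ✓
Π(2lᵢ+1) = 5×11×15 = 825
triangle coeff Δ(2,5,7) = 1/15015
Σ_t [0,0]: t=0:+1/57600 = 1/57600
(3j)²=21/715 [(2 5 7; 0 0 0)], sign=-1
Σ_t [0,0]: t=0:+1/2177280 = 1/2177280
(3j)²=8/3003 [(2 5 7; -1 4 -3)], sign=+1
⇒ 4πI² = 120/1859
I = (-1)√(120/1859/(4π)) = -0.07167142

-0.071671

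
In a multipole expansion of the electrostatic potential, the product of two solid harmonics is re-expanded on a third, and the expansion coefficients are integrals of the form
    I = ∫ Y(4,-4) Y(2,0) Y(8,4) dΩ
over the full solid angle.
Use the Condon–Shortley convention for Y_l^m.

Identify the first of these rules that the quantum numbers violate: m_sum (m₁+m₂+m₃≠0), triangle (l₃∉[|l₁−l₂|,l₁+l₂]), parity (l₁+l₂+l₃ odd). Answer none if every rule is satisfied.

triangle

m₁+m₂+m₃ = -4 + 0 + 4 = 0  ✓
triangle: |4−2|=2 ≤ l₃=8 ≤ 4+2=6  ✗
parity: l₁+l₂+l₃ = 14 is even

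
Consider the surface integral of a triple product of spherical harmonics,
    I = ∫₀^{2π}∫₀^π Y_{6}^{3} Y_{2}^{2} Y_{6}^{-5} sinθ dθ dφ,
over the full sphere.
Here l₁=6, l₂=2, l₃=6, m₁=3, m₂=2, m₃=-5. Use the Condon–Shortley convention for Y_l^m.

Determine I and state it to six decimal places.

0.120286

m-sum 0 ✓  L=14 even ✓  4≤6≤8 ✓
Π(2lᵢ+1) = 13×5×13 = 845
triangle coeff Δ(6,2,6) = 1/90090
Σ_t [0,2]: t=0:+1/69120 t=1:−1/14400 t=2:+1/69120 = -7/172800
(3j)²=14/715 [(6 2 6; 0 0 0)], sign=-1
Σ_t [2,2]: t=2:+1/1451520 = 1/1451520
(3j)²=1/91 [(6 2 6; 3 2 -5)], sign=-1
⇒ 4πI² = 2/11
I = (+1)√(2/11/(4π)) = 0.12028562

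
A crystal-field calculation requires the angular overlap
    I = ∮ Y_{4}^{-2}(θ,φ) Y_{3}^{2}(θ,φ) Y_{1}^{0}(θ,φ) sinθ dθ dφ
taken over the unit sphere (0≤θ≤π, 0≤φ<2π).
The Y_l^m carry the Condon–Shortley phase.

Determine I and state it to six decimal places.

m-sum 0 ✓  L=8 even ✓  1≤1≤7 ✓
Π(2lᵢ+1) = 9×7×3 = 189
triangle coeff Δ(4,3,1) = 1/252
Σ_t [3,3]: t=3:−1/36 = -1/36
(3j)²=4/63 [(4 3 1; 0 0 0)], sign=+1
Σ_t [5,5]: t=5:−1/120 = -1/120
(3j)²=1/21 [(4 3 1; -2 2 0)], sign=+1
⇒ 4πI² = 4/7
I = (+1)√(4/7/(4π)) = 0.21324362

0.213244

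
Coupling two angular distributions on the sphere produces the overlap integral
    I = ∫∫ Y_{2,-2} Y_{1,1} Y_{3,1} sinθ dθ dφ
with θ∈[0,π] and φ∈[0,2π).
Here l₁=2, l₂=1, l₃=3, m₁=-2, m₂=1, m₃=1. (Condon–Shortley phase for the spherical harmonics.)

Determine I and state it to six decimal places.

-0.082589

Checks pass: Σm=0; 6 even; l₃=3∈[1,3].
(2·2+1)(2·1+1)(2·3+1) = 105
Δ: 0! 4! 2! / 7! → 1/105
sum: t=0:+1/4 = 1/4
3j²(2 1 3; 0 0 0) = Δ·Π!·Σ² = 3/35  (sign -1)
sum: t=0:+1/48 = 1/48
3j²(2 1 3; -2 1 1) = Δ·Π!·Σ² = 1/105  (sign +1)
combine: 4πI² = 105·3/35·1/105 = 3/35
take √, sign -1: I = -0.08258890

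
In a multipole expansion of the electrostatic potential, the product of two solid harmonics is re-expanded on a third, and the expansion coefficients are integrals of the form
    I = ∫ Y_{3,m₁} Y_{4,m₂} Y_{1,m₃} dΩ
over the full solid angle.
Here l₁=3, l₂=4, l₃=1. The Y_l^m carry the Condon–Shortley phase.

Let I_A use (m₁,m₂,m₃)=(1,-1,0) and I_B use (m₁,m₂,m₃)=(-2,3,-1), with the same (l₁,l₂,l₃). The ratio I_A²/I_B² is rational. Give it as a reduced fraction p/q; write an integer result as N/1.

5/7

Shared (l₁,l₂,l₃)=(3,4,1): N and (l;000)² cancel in I_A²/I_B².
A: Δ = 6!·0!·2!/9! = 1/252; Racah Σ t=2..2: t=2:+1/48 = 1/48; ⇒ 3j(3 4 1; 1 -1 0)² = 5/84, sgn -1
B: Δ = 6!·0!·2!/9! = 1/252; Racah Σ t=5..5: t=5:−1/240 = -1/240; ⇒ 3j(3 4 1; -2 3 -1)² = 1/12, sgn -1
I_A²/I_B² = (5/84)/(1/12) = 5/7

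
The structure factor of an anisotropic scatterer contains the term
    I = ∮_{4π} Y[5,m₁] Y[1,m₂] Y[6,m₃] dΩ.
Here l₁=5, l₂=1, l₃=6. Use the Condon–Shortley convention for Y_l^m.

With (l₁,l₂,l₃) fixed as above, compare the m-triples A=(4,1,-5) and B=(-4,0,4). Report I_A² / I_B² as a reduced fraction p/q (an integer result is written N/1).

11/4

Same 5,1,6: normalisation and zero-m 3j drop out of the ratio.
A: Δ: 0! 10! 2! / 13! → 1/858; sum: t=0:+1/725760 = 1/725760; 3j²(5 1 6; 4 1 -5) = Δ·Π!·Σ² = 5/78  (sign -1)
B: Δ: 0! 10! 2! / 13! → 1/858; sum: t=0:+1/362880 = 1/362880; 3j²(5 1 6; -4 0 4) = Δ·Π!·Σ² = 10/429  (sign +1)
I_A²/I_B² = (5/78)/(10/429) = 11/4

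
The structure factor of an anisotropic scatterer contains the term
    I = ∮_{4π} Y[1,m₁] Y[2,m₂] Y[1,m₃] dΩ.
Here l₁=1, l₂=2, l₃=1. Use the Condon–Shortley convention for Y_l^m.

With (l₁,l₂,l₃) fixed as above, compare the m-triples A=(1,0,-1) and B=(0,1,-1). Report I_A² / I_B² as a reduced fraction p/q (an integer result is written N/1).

Shared (l₁,l₂,l₃)=(1,2,1): N and (l;000)² cancel in I_A²/I_B².
A: Δ = 2!·0!·2!/5! = 1/30; Racah Σ t=0..0: t=0:+1/4 = 1/4; ⇒ 3j(1 2 1; 1 0 -1)² = 1/30, sgn +1
B: Δ = 2!·0!·2!/5! = 1/30; Racah Σ t=1..1: t=1:−1/2 = -1/2; ⇒ 3j(1 2 1; 0 1 -1)² = 1/10, sgn -1
I_A²/I_B² = (1/30)/(1/10) = 1/3

1/3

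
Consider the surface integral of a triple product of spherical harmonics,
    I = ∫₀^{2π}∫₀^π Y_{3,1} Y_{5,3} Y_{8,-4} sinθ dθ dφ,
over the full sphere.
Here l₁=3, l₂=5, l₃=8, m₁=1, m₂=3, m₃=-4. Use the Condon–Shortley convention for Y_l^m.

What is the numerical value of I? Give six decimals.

Checks pass: Σm=0; 16 even; l₃=8∈[2,8].
(2·3+1)(2·5+1)(2·8+1) = 1309
Δ: 0! 6! 10! / 17! → 1/136136
sum: t=0:+1/518400 = 1/518400
3j²(3 5 8; 0 0 0) = Δ·Π!·Σ² = 56/2431  (sign +1)
sum: t=0:+1/3870720 = 1/3870720
3j²(3 5 8; 1 3 -4) = Δ·Π!·Σ² = 135/6188  (sign +1)
combine: 4πI² = 1309·56/2431·135/6188 = 1890/2873
take √, sign +1: I = 0.22880113

0.228801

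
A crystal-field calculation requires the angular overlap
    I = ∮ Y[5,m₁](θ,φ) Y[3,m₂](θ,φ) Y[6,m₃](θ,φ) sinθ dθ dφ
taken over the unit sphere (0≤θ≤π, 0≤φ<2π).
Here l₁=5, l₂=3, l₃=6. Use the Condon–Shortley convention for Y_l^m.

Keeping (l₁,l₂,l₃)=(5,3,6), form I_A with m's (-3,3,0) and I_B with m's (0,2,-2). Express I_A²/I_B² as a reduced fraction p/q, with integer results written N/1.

l's match ⇒ only the (l;m) 3-j factors differ between A and B.
A: triangle coeff Δ(5,3,6) = 1/675675; Σ_t [2,2]: t=2:+1/69120 = 1/69120; (3j)²=4/429 [(5 3 6; -3 3 0)], sign=+1
B: triangle coeff Δ(5,3,6) = 1/675675; Σ_t [1,2]: t=1:−1/13824 t=2:+1/8640 = 1/23040; (3j)²=2/429 [(5 3 6; 0 2 -2)], sign=+1
I_A²/I_B² = (4/429)/(2/429) = 2/1

2/1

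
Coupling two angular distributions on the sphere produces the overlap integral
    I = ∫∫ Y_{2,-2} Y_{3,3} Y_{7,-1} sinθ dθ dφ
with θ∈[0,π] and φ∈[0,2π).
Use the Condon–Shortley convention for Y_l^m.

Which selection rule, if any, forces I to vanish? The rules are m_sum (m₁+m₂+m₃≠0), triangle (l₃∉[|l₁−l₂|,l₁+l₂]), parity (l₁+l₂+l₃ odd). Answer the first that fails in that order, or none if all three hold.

Σmᵢ = 0  ✓
l₃∈[|l₁−l₂|,l₁+l₂]=[1,5], have l₃=7  ✗
Σlᵢ = 12 ⇒ even

triangle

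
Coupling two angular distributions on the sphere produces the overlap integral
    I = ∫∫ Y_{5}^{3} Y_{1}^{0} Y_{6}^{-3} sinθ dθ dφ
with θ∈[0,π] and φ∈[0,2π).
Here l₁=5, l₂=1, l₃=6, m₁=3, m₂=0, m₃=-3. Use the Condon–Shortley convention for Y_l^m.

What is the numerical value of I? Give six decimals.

-0.212310

Checks pass: Σm=0; 12 even; l₃=6∈[4,6].
(2·5+1)(2·1+1)(2·6+1) = 429
Δ: 0! 10! 2! / 13! → 1/858
sum: t=0:+1/14400 = 1/14400
3j²(5 1 6; 0 0 0) = Δ·Π!·Σ² = 6/143  (sign +1)
sum: t=0:+1/80640 = 1/80640
3j²(5 1 6; 3 0 -3) = Δ·Π!·Σ² = 9/286  (sign -1)
combine: 4πI² = 429·6/143·9/286 = 81/143
take √, sign -1: I = -0.21230956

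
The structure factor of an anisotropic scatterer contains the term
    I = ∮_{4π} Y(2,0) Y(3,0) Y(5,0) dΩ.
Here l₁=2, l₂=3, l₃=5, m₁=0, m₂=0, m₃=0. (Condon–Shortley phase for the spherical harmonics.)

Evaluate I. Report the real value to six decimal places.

0.239615

Rules hold: Σm=0, L=10 even, 1≤5≤5.
N = 5·7·11 = 385
Δ = 0!·4!·6!/11! = 1/2310
Racah Σ t=0..0: t=0:+1/144 = 1/144
⇒ 3j(2 3 5; 0 0 0)² = 10/231, sgn -1
(m-triple is (0,0,0) — same symbol as above.)
4πI² = N·(3j₀)²·(3jₘ)² = 500/693
I = +1·√(0.721501/4π) = 0.23961470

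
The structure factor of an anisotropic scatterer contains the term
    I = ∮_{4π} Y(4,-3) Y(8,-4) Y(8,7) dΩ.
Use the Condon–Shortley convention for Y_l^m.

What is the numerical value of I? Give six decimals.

Rules hold: Σm=0, L=20 even, 4≤8≤12.
N = 9·17·17 = 2601
Δ = 4!·4!·12!/21! = 1/185175900
Racah Σ t=0..4: t=0:+1/557383680 t=1:−1/21772800 t=2:+1/8294400 t=3:−1/21772800 t=4:+1/557383680 = 1/30965760
⇒ 3j(4 8 8; 0 0 0)² = 36/4199, sgn +1
Racah Σ t=3..4: t=3:−1/5748019200 t=4:+1/68976230400 = -1/6270566400
⇒ 3j(4 8 8; -3 -4 7)² = 121/11628, sgn +1
4πI² = N·(3j₀)²·(3jₘ)² = 1089/4693
I = +1·√(0.232048/4π) = 0.13588882

0.135889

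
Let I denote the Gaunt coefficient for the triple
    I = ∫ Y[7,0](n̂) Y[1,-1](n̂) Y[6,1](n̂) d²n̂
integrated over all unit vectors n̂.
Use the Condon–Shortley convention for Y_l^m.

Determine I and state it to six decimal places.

0.160342

Checks pass: Σm=0; 14 even; l₃=6∈[6,8].
(2·7+1)(2·1+1)(2·6+1) = 585
Δ: 2! 12! 0! / 15! → 1/1365
sum: t=1:−1/518400 = -1/518400
3j²(7 1 6; 0 0 0) = Δ·Π!·Σ² = 7/195  (sign -1)
sum: t=0:+1/1209600 = 1/1209600
3j²(7 1 6; 0 -1 1) = Δ·Π!·Σ² = 1/65  (sign -1)
combine: 4πI² = 585·7/195·1/65 = 21/65
take √, sign +1: I = 0.16034227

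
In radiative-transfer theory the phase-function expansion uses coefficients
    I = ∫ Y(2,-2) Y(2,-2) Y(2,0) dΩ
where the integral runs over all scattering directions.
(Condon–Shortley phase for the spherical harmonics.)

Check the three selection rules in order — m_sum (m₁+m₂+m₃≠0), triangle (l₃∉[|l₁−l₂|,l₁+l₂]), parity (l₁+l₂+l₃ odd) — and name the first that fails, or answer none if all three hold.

Σmᵢ = -4  ✗
l₃∈[|l₁−l₂|,l₁+l₂]=[0,4], have l₃=2
Σlᵢ = 6 ⇒ even

m_sum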